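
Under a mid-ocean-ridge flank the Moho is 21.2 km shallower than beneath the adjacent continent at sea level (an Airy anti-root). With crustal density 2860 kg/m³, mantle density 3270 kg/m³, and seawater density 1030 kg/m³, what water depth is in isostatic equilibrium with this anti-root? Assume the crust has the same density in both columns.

Replacing a thickness d of crust by seawater at the top must be balanced by replacing crust with mantle at the base: d (ρ_c − ρ_w) = a (ρ_m − ρ_c).
d = a (ρ_m − ρ_c)/(ρ_c − ρ_w) = 21.2 km × 410/1830 = 4.75 km.

4.75 km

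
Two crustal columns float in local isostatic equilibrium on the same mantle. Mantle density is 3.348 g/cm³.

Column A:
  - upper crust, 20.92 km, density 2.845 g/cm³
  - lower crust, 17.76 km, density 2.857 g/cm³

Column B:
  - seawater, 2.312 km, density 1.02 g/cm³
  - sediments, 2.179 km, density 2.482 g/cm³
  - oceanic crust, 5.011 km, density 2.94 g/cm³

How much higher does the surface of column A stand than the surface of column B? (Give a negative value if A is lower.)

For any compensation level in the mantle, the mantle terms cancel and isostasy reduces to e = (Σt_A − Σt_B) − (Σ(ρt)_A − Σ(ρt)_B) / ρ_m.
Σt_A = 38.68 km; Σt_B = 9.502 km; Σ(ρt)_A = 110.25772; Σ(ρt)_B = 22.498858 (in km·g/cm³).
e = (38.68 − 9.502) − (110.25772 − 22.498858) / 3.348 = 2.97 km.

2.97 km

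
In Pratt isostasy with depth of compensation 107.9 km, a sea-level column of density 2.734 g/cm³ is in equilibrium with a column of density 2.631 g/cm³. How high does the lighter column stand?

4.22 km

ρ_ref D = ρ (D + h) → h = D (ρ_ref − ρ)/ρ.
h = 107.9 km × (2.734 − 2.631)/2.631 = 4.22 km.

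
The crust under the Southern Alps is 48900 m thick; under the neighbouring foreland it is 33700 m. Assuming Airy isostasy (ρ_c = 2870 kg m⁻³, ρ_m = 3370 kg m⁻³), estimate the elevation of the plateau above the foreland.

Excess crust Δ = 48900 m − 33700 m = 15200 m, split between elevation h and root r with h + r = Δ.
Airy balance ρ_c h = (ρ_m − ρ_c) r gives r = h ρ_c/(ρ_m − ρ_c), so h (1 + ρ_c/(ρ_m − ρ_c)) = Δ, i.e. h = Δ (ρ_m − ρ_c)/ρ_m.
h = 15200 m × 500/3370 = 2260 m.

2260 m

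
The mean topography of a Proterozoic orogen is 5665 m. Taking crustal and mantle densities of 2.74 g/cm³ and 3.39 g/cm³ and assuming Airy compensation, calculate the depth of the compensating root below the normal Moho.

Equating mass per unit area of the two columns: the weight of the topography is balanced by the buoyancy of the root, ρ_c h = (ρ_m − ρ_c) r.
r = h · ρ_c / (ρ_m − ρ_c) = 5665 m × 2.74 / (3.39 − 2.74) = 23900 m.

23900 m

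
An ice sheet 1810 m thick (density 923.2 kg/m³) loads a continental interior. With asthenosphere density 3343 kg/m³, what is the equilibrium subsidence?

500 m

By Archimedes' principle applied to the lithosphere: the ice load ρ_ice t is balanced by mantle displaced below, ρ_m s.
s = t ρ_ice / ρ_m = 1810 m × 923.2/3343 = 500 m.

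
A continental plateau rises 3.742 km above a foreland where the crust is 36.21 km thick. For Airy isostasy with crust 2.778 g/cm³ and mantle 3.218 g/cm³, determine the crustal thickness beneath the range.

63.6 km

Root depth r = h ρ_c / (ρ_m − ρ_c) = 3.742 km × 2.778 / 0.44 = 23.63 km.
Total thickness = T + h + r = 36.21 km + 3.742 km + 23.63 km = 63.6 km.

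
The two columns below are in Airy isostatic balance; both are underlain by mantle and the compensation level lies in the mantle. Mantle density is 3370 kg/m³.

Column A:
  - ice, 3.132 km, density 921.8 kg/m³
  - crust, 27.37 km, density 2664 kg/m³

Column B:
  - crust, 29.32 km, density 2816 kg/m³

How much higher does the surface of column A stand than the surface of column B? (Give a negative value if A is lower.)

For any compensation level in the mantle, the mantle terms cancel and isostasy reduces to e = (Σt_A − Σt_B) − (Σ(ρt)_A − Σ(ρt)_B) / ρ_m.
Σt_A = 30.502 km; Σt_B = 29.32 km; Σ(ρt)_A = 75800.7576; Σ(ρt)_B = 82565.12 (in km·kg/m³).
e = (30.502 − 29.32) − (75800.7576 − 82565.12) / 3370 = 3.19 km.

3.19 km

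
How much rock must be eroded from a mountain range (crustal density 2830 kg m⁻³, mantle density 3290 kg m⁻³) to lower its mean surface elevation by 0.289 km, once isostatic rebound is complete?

Net drop Δ = e − u = e − e ρ_c/ρ_m = e (ρ_m − ρ_c)/ρ_m.
e = Δ ρ_m/(ρ_m − ρ_c) = 0.289 km × 3290/460 = 2.07 km.

2.07 km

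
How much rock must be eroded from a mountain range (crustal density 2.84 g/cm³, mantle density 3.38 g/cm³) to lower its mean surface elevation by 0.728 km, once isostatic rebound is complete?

4.56 km

Net drop Δ = e − u = e − e ρ_c/ρ_m = e (ρ_m − ρ_c)/ρ_m.
e = Δ ρ_m/(ρ_m − ρ_c) = 0.728 km × 3.38/0.54 = 4.56 km.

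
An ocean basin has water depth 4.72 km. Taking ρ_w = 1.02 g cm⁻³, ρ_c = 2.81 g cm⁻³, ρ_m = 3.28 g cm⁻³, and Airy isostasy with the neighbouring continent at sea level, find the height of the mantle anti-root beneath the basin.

18 km

For local isostatic compensation: replacing crust with seawater at the top is compensated by replacing crust with mantle at the base: d (ρ_c − ρ_w) = a (ρ_m − ρ_c).
a = d (ρ_c − ρ_w)/(ρ_m − ρ_c) = 4.72 km × 1.79/0.47 = 18 km.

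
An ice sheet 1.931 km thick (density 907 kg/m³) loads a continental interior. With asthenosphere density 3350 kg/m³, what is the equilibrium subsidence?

0.523 km

By Archimedes' principle applied to the lithosphere: the ice load ρ_ice t is balanced by mantle displaced below, ρ_m s.
s = t ρ_ice / ρ_m = 1.931 km × 907/3350 = 0.523 km.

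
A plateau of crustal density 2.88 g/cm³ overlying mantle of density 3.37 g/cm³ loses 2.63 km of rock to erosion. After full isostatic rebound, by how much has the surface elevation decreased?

0.382 km

Rebound u = e ρ_c/ρ_m = 2.63 km × 2.88/3.37 = 2.248 km.
Net surface drop = e − u = 2.63 km − 2.248 km = e (ρ_m − ρ_c)/ρ_m = 0.382 km.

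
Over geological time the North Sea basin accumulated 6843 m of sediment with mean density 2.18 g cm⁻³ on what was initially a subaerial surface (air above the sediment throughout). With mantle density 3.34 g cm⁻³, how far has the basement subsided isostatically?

Subaerial load: s = t ρ_sed / ρ_m = 6843 m × 2.18/3.34 = 4470 m.

4470 m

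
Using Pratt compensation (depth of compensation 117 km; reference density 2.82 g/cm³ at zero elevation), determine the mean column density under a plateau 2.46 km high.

Pratt balance: ρ_ref D = ρ (D + h).
ρ = ρ_ref D/(D + h) = 2.82 × 117 km/(117 km + 2.46 km) = 2.76 g/cm³.

2.76 g/cm³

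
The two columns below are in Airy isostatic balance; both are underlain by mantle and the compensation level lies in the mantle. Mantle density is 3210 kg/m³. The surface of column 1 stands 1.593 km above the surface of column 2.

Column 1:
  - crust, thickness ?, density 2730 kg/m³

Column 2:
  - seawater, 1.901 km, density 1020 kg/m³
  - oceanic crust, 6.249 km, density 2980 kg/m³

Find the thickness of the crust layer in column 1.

Take the compensation level at the base of the deeper column (depth z_c below the surface of column 1) and equate Σ ρ_i t_i down to z_c; mantle fills any gap and the z_c terms cancel.
Column 1: x×2730 + (z_c − 0 − x)×3210
Column 2: 1.593×0 + 1.901×1020 + 6.249×2980 + (z_c − 1.593 − 8.15)×3210
The z_c×3210 term appears on both sides and cancels. Collect the known terms of each column as K = Σ(ρt)_known − 3210 × (depth of known layers): K_1 = 0 − 3210×0 = 0; K_2 = 20561.04 − 3210×(1.593 + 8.15) = −10713.99.
Balance: K_1 − x×(3210 − 2730) = K_2, so x = (K_1 − K_2)/(3210 − 2730) = 10714/480 = 22.3 km.

22.3 km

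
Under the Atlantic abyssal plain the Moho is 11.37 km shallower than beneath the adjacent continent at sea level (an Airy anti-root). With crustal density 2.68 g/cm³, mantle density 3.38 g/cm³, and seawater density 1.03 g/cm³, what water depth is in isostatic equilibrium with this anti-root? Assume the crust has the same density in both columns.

Replacing a thickness d of crust by seawater at the top must be balanced by replacing crust with mantle at the base: d (ρ_c − ρ_w) = a (ρ_m − ρ_c).
d = a (ρ_m − ρ_c)/(ρ_c − ρ_w) = 11.37 km × 0.7/1.65 = 4.82 km.

4.82 km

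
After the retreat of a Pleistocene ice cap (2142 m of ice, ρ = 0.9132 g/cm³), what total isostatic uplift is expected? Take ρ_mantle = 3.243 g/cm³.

Removing the load lets mantle flow back in; uplift u satisfies ρ_ice t = ρ_m u.
u = t ρ_ice/ρ_m = 2142 m × 0.9132/3.243 = 603 m.

603 m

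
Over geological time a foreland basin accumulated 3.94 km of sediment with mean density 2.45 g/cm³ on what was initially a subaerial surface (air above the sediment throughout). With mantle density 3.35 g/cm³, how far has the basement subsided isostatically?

2.88 km

Subaerial load: s = t ρ_sed / ρ_m = 3.94 km × 2.45/3.35 = 2.88 km.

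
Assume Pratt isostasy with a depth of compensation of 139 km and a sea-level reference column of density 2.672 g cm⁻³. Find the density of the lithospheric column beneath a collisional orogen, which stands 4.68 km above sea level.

2.58 g cm⁻³

Pratt balance: ρ_ref D = ρ (D + h).
ρ = ρ_ref D/(D + h) = 2.672 × 139 km/(139 km + 4.68 km) = 2.58 g cm⁻³.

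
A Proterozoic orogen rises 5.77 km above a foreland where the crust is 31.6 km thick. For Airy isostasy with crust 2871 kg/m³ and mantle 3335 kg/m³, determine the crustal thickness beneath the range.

Root depth r = h ρ_c / (ρ_m − ρ_c) = 5.77 km × 2871 / 464 = 35.7 km.
Total thickness = T + h + r = 31.6 km + 5.77 km + 35.7 km = 73.1 km.

73.1 km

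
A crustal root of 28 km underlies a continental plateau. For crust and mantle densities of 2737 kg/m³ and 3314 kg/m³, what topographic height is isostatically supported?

Equating mass per unit area of the two columns: ρ_c h = (ρ_m − ρ_c) r.
h = r (ρ_m − ρ_c) / ρ_c = 28 km × (3314 − 2737) / 2737 = 5.9 km.

5.9 km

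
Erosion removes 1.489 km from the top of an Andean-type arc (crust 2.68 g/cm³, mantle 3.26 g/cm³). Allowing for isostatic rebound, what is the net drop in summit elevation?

0.265 km

Rebound u = e ρ_c/ρ_m = 1.489 km × 2.68/3.26 = 1.224 km.
Net surface drop = e − u = 1.489 km − 1.224 km = e (ρ_m − ρ_c)/ρ_m = 0.265 km.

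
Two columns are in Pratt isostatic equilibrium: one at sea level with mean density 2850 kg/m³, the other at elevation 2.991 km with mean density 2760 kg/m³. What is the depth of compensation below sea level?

91.7 km

ρ_ref D = ρ (D + h) → D (ρ_ref − ρ) = ρ h.
D = ρ h/(ρ_ref − ρ) = 2760 × 2.991 km/(2850 − 2760) = 91.7 km.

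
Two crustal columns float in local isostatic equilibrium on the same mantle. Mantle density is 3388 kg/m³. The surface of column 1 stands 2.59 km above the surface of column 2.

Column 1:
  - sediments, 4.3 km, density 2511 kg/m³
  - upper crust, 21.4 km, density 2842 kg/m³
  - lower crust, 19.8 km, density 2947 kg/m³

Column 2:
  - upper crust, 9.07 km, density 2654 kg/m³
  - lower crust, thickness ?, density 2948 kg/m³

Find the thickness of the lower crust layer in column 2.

19.9 km

Take the compensation level at the base of the deeper column (depth z_c below the surface of column 1) and equate Σ ρ_i t_i down to z_c; mantle fills any gap and the z_c terms cancel.
Column 1: 4.3×2511 + 21.4×2842 + 19.8×2947 + (z_c − 45.5)×3388
Column 2: 2.59×0 + 9.07×2654 + x×2948 + (z_c − 2.59 − 9.07 − x)×3388
The z_c×3388 term appears on both sides and cancels. Collect the known terms of each column as K = Σ(ρt)_known − 3388 × (depth of known layers): K_1 = 129966.7 − 3388×45.5 = −24187.3; K_2 = 24071.78 − 3388×(2.59 + 9.07) = −15432.3.
Balance: K_1 = K_2 − x×(3388 − 2948), so x = (K_2 − K_1)/(3388 − 2948) = 8755/440 = 19.9 km.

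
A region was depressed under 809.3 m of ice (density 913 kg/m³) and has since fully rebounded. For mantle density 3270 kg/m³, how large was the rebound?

226 m

Removing the load lets mantle flow back in; uplift u satisfies ρ_ice t = ρ_m u.
u = t ρ_ice/ρ_m = 809.3 m × 913/3270 = 226 m.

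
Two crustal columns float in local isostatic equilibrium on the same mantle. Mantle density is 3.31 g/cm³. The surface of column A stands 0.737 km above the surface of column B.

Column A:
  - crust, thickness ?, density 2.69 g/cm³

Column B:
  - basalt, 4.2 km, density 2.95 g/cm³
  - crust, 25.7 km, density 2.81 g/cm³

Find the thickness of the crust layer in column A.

Take the compensation level at the base of the deeper column (depth z_c below the surface of column A) and equate Σ ρ_i t_i down to z_c; mantle fills any gap and the z_c terms cancel.
Column A: x×2.69 + (z_c − 0 − x)×3.31
Column B: 0.737×0 + 4.2×2.95 + 25.7×2.81 + (z_c − 0.737 − 29.9)×3.31
The z_c×3.31 term appears on both sides and cancels. Collect the known terms of each column as K = Σ(ρt)_known − 3.31 × (depth of known layers): K_A = 0 − 3.31×0 = 0; K_B = 84.607 − 3.31×(0.737 + 29.9) = −16.80147.
Balance: K_A − x×(3.31 − 2.69) = K_B, so x = (K_A − K_B)/(3.31 − 2.69) = 16.8015/0.62 = 27.1 km.

27.1 km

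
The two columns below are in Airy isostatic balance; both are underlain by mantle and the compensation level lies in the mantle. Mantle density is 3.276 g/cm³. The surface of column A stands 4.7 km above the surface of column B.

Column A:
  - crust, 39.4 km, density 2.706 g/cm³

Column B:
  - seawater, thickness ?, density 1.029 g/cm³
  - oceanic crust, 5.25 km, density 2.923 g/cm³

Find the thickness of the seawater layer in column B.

2.32 km

Take the compensation level at the base of the deeper column (depth z_c below the surface of column A) and equate Σ ρ_i t_i down to z_c; mantle fills any gap and the z_c terms cancel.
Column A: 39.4×2.706 + (z_c − 39.4)×3.276
Column B: 4.7×0 + x×1.029 + 5.25×2.923 + (z_c − 4.7 − 5.25 − x)×3.276
The z_c×3.276 term appears on both sides and cancels. Collect the known terms of each column as K = Σ(ρt)_known − 3.276 × (depth of known layers): K_A = 106.6164 − 3.276×39.4 = −22.458; K_B = 15.34575 − 3.276×(4.7 + 5.25) = −17.25045.
Balance: K_A = K_B − x×(3.276 − 1.029), so x = (K_B − K_A)/(3.276 − 1.029) = 5.20755/2.247 = 2.32 km.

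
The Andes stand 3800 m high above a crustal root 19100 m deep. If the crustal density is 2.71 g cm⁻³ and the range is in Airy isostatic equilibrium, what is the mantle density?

Airy balance: ρ_c h = (ρ_m − ρ_c) r → ρ_m = ρ_c (1 + h/r).
ρ_m = 2.71 × (1 + 3800 m/19100 m) = 3.25 g cm⁻³.

3.25 g cm⁻³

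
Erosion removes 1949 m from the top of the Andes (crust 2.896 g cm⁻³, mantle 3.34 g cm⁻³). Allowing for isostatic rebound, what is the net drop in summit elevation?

Rebound u = e ρ_c/ρ_m = 1949 m × 2.896/3.34 = 1690 m.
Net surface drop = e − u = 1949 m − 1690 m = e (ρ_m − ρ_c)/ρ_m = 259 m.

259 m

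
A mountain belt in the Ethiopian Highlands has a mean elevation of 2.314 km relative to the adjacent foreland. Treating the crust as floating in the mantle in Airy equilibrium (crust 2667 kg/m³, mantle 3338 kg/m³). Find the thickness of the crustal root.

9.2 km

Equating mass per unit area of the two columns: the weight of the topography is balanced by the buoyancy of the root, ρ_c h = (ρ_m − ρ_c) r.
r = h · ρ_c / (ρ_m − ρ_c) = 2.314 km × 2667 / (3338 − 2667) = 9.2 km.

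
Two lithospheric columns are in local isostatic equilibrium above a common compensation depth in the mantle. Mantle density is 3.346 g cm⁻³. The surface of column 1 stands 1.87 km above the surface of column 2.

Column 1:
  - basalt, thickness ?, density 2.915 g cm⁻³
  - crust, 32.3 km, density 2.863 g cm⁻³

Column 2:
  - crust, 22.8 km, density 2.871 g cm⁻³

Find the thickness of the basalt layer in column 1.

3.45 km

Take the compensation level at the base of the deeper column (depth z_c below the surface of column 1) and equate Σ ρ_i t_i down to z_c; mantle fills any gap and the z_c terms cancel.
Column 1: x×2.915 + 32.3×2.863 + (z_c − 32.3 − x)×3.346
Column 2: 1.87×0 + 22.8×2.871 + (z_c − 1.87 − 22.8)×3.346
The z_c×3.346 term appears on both sides and cancels. Collect the known terms of each column as K = Σ(ρt)_known − 3.346 × (depth of known layers): K_1 = 92.4749 − 3.346×32.3 = −15.6009; K_2 = 65.4588 − 3.346×(1.87 + 22.8) = −17.08702.
Balance: K_1 − x×(3.346 − 2.915) = K_2, so x = (K_1 − K_2)/(3.346 − 2.915) = 1.48612/0.431 = 3.45 km.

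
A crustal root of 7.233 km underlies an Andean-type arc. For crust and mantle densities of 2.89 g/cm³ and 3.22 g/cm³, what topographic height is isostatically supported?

For local isostatic compensation: ρ_c h = (ρ_m − ρ_c) r.
h = r (ρ_m − ρ_c) / ρ_c = 7.233 km × (3.22 − 2.89) / 2.89 = 0.826 km.

0.826 km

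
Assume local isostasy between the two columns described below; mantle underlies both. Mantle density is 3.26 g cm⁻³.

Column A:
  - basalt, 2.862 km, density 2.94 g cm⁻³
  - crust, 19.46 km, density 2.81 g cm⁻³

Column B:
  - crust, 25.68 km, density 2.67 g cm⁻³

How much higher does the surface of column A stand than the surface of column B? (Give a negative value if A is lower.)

−1.68 km

For any compensation level in the mantle, the mantle terms cancel and isostasy reduces to e = (Σt_A − Σt_B) − (Σ(ρt)_A − Σ(ρt)_B) / ρ_m.
Σt_A = 22.322 km; Σt_B = 25.68 km; Σ(ρt)_A = 63.09688; Σ(ρt)_B = 68.5656 (in km·g cm⁻³).
e = (22.322 − 25.68) − (63.09688 − 68.5656) / 3.26 = −1.68 km.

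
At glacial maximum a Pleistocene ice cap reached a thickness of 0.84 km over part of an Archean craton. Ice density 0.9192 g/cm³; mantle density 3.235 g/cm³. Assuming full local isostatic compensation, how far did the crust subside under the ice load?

0.239 km

For local isostatic compensation: the ice load ρ_ice t is balanced by mantle displaced below, ρ_m s.
s = t ρ_ice / ρ_m = 0.84 km × 0.9192/3.235 = 0.239 km.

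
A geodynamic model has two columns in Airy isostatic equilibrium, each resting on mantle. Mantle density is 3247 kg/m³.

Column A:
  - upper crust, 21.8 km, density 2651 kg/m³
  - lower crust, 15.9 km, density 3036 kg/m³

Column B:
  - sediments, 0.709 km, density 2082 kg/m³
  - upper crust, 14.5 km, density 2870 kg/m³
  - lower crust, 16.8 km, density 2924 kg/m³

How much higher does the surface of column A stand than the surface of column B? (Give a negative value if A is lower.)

For any compensation level in the mantle, the mantle terms cancel and isostasy reduces to e = (Σt_A − Σt_B) − (Σ(ρt)_A − Σ(ρt)_B) / ρ_m.
Σt_A = 37.7 km; Σt_B = 32.009 km; Σ(ρt)_A = 106064.2; Σ(ρt)_B = 92214.338 (in km·kg/m³).
e = (37.7 − 32.009) − (106064.2 − 92214.338) / 3247 = 1.43 km.

1.43 km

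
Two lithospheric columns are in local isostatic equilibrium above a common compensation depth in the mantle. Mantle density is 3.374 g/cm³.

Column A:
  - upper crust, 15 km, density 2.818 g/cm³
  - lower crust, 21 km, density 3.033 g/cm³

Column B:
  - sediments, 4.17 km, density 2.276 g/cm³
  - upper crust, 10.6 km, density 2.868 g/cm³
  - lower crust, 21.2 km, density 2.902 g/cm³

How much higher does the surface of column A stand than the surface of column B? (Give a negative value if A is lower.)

For any compensation level in the mantle, the mantle terms cancel and isostasy reduces to e = (Σt_A − Σt_B) − (Σ(ρt)_A − Σ(ρt)_B) / ρ_m.
Σt_A = 36 km; Σt_B = 35.97 km; Σ(ρt)_A = 105.963; Σ(ρt)_B = 101.41412 (in km·g/cm³).
e = (36 − 35.97) − (105.963 − 101.41412) / 3.374 = −1.32 km.

−1.32 km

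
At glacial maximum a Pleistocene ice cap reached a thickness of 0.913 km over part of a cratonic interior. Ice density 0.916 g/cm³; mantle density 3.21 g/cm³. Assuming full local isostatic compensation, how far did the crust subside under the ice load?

0.261 km

Isostatic balance requires: the ice load ρ_ice t is balanced by mantle displaced below, ρ_m s.
s = t ρ_ice / ρ_m = 0.913 km × 0.916/3.21 = 0.261 km.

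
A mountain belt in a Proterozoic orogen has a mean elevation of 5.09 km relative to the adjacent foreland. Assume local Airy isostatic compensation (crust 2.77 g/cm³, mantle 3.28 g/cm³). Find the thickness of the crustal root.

27.6 km

In Airy isostatic equilibrium: the weight of the topography is balanced by the buoyancy of the root, ρ_c h = (ρ_m − ρ_c) r.
r = h · ρ_c / (ρ_m − ρ_c) = 5.09 km × 2.77 / (3.28 − 2.77) = 27.6 km.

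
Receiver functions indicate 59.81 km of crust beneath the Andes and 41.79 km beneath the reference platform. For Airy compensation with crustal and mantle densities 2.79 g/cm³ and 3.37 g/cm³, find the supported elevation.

3.1 km

Excess crust Δ = 59.81 km − 41.79 km = 18.02 km, split between elevation h and root r with h + r = Δ.
Airy balance ρ_c h = (ρ_m − ρ_c) r gives r = h ρ_c/(ρ_m − ρ_c), so h (1 + ρ_c/(ρ_m − ρ_c)) = Δ, i.e. h = Δ (ρ_m − ρ_c)/ρ_m.
h = 18.02 km × 0.58/3.37 = 3.1 km.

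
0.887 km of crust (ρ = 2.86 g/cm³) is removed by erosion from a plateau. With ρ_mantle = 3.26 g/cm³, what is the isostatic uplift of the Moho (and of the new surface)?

0.778 km

Unloading: uplift u = e ρ_c/ρ_m = 0.887 km × 2.86/3.26 = 0.778 km.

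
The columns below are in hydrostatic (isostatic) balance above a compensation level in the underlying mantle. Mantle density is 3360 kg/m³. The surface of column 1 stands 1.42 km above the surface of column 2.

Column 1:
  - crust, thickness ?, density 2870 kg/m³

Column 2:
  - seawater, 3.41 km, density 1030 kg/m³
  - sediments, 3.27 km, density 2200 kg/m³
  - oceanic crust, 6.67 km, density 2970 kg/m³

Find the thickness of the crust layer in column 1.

Take the compensation level at the base of the deeper column (depth z_c below the surface of column 1) and equate Σ ρ_i t_i down to z_c; mantle fills any gap and the z_c terms cancel.
Column 1: x×2870 + (z_c − 0 − x)×3360
Column 2: 1.42×0 + 3.41×1030 + 3.27×2200 + 6.67×2970 + (z_c − 1.42 − 13.35)×3360
The z_c×3360 term appears on both sides and cancels. Collect the known terms of each column as K = Σ(ρt)_known − 3360 × (depth of known layers): K_1 = 0 − 3360×0 = 0; K_2 = 30516.2 − 3360×(1.42 + 13.35) = −19111.
Balance: K_1 − x×(3360 − 2870) = K_2, so x = (K_1 − K_2)/(3360 − 2870) = 19111/490 = 39 km.

39 km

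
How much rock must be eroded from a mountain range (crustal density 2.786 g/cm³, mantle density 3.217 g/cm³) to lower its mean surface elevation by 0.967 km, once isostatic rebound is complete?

7.22 km

Net drop Δ = e − u = e − e ρ_c/ρ_m = e (ρ_m − ρ_c)/ρ_m.
e = Δ ρ_m/(ρ_m − ρ_c) = 0.967 km × 3.217/0.431 = 7.22 km.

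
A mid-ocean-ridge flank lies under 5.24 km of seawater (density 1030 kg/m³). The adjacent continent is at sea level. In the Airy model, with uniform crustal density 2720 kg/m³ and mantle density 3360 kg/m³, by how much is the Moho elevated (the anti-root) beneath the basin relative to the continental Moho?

For local isostatic compensation: replacing crust with seawater at the top is compensated by replacing crust with mantle at the base: d (ρ_c − ρ_w) = a (ρ_m − ρ_c).
a = d (ρ_c − ρ_w)/(ρ_m − ρ_c) = 5.24 km × 1690/640 = 13.8 km.

13.8 km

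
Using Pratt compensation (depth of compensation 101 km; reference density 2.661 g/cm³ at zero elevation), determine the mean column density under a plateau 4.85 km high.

Pratt balance: ρ_ref D = ρ (D + h).
ρ = ρ_ref D/(D + h) = 2.661 × 101 km/(101 km + 4.85 km) = 2.54 g/cm³.

2.54 g/cm³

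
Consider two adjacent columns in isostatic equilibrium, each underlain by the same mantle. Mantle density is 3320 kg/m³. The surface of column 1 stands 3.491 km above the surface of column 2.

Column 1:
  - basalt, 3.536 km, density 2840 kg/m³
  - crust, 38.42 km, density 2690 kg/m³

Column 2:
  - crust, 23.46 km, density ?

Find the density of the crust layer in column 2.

Take the compensation level at the base of the deeper column (depth z_c below the surface of column 1) and equate Σ ρ_i t_i down to z_c; mantle fills any gap and the z_c terms cancel.
Column 1: 3.536×2840 + 38.42×2690 + (z_c − 41.956)×3320
Column 2: 3.491×0 + 23.46×ρ + (z_c − 3.491 − 23.46)×3320
The z_c×3320 term appears on both sides and cancels. Collect the known terms of each column as K = Σ(ρt)_known − 3320 × (depth of known layers): K_1 = 113392.04 − 3320×41.956 = −25901.88; K_2 = 0 − 3320×(3.491 + 23.46) = −89477.32.
Balance: K_1 = K_2 + 23.46×ρ, so ρ = (K_1 − K_2)/23.46 = 63575.4/23.46 = 2710 kg/m³.

2710 kg/m³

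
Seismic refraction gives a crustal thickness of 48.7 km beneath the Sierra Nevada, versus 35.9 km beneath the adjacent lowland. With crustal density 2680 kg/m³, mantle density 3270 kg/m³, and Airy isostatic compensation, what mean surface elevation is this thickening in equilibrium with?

2.31 km

Excess crust Δ = 48.7 km − 35.9 km = 12.8 km, split between elevation h and root r with h + r = Δ.
Airy balance ρ_c h = (ρ_m − ρ_c) r gives r = h ρ_c/(ρ_m − ρ_c), so h (1 + ρ_c/(ρ_m − ρ_c)) = Δ, i.e. h = Δ (ρ_m − ρ_c)/ρ_m.
h = 12.8 km × 590/3270 = 2.31 km.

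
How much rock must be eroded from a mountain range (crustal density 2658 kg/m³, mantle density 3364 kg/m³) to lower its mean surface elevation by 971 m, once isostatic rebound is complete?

Net drop Δ = e − u = e − e ρ_c/ρ_m = e (ρ_m − ρ_c)/ρ_m.
e = Δ ρ_m/(ρ_m − ρ_c) = 971 m × 3364/706 = 4630 m.

4630 m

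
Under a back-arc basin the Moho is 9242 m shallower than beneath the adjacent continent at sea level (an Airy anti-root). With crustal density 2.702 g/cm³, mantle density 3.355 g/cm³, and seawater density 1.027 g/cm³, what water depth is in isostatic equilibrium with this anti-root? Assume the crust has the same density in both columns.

3600 m

Replacing a thickness d of crust by seawater at the top must be balanced by replacing crust with mantle at the base: d (ρ_c − ρ_w) = a (ρ_m − ρ_c).
d = a (ρ_m − ρ_c)/(ρ_c − ρ_w) = 9242 m × 0.653/1.675 = 3600 m.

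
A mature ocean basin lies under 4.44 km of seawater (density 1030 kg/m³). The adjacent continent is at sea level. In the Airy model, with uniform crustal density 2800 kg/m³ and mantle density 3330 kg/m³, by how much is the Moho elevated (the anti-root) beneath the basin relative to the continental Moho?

14.8 km

Isostatic balance requires: replacing crust with seawater at the top is compensated by replacing crust with mantle at the base: d (ρ_c − ρ_w) = a (ρ_m − ρ_c).
a = d (ρ_c − ρ_w)/(ρ_m − ρ_c) = 4.44 km × 1770/530 = 14.8 km.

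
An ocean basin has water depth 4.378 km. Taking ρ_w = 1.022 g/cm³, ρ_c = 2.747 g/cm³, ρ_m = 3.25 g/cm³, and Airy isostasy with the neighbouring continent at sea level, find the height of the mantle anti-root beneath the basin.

Balancing pressure at the compensation depth: replacing crust with seawater at the top is compensated by replacing crust with mantle at the base: d (ρ_c − ρ_w) = a (ρ_m − ρ_c).
a = d (ρ_c − ρ_w)/(ρ_m − ρ_c) = 4.378 km × 1.725/0.503 = 15 km.

15 km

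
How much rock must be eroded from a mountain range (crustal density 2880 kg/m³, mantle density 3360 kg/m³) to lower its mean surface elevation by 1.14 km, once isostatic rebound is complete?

Net drop Δ = e − u = e − e ρ_c/ρ_m = e (ρ_m − ρ_c)/ρ_m.
e = Δ ρ_m/(ρ_m − ρ_c) = 1.14 km × 3360/480 = 7.98 km.

7.98 km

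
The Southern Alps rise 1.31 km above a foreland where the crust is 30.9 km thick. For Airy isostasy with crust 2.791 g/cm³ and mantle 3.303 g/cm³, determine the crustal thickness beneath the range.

39.4 km

Root depth r = h ρ_c / (ρ_m − ρ_c) = 1.31 km × 2.791 / 0.512 = 7.141 km.
Total thickness = T + h + r = 30.9 km + 1.31 km + 7.141 km = 39.4 km.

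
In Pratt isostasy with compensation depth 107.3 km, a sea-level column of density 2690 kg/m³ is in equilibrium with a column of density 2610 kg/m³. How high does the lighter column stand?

ρ_ref D = ρ (D + h) → h = D (ρ_ref − ρ)/ρ.
h = 107.3 km × (2690 − 2610)/2610 = 3.29 km.

3.29 km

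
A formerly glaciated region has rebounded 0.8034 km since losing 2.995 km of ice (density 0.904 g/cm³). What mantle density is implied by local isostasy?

ρ_m = ρ_ice t / u = 0.904 × 2.995 km/0.8034 km = 3.37 g/cm³.

3.37 g/cm³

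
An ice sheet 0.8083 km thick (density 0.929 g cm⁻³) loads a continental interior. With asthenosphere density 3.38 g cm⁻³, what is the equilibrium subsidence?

Balancing pressure at the compensation depth: the ice load ρ_ice t is balanced by mantle displaced below, ρ_m s.
s = t ρ_ice / ρ_m = 0.8083 km × 0.929/3.38 = 0.222 km.

0.222 km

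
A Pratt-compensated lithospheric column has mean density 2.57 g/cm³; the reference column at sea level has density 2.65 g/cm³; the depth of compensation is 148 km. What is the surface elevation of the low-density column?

ρ_ref D = ρ (D + h) → h = D (ρ_ref − ρ)/ρ.
h = 148 km × (2.65 − 2.57)/2.57 = 4.61 km.

4.61 km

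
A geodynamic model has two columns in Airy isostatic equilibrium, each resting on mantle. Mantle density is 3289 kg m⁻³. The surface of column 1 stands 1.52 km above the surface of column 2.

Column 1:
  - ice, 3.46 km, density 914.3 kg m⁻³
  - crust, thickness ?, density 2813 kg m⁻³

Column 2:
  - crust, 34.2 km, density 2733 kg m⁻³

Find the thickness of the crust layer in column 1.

33.2 km

Take the compensation level at the base of the deeper column (depth z_c below the surface of column 1) and equate Σ ρ_i t_i down to z_c; mantle fills any gap and the z_c terms cancel.
Column 1: 3.46×914.3 + x×2813 + (z_c − 3.46 − x)×3289
Column 2: 1.52×0 + 34.2×2733 + (z_c − 1.52 − 34.2)×3289
The z_c×3289 term appears on both sides and cancels. Collect the known terms of each column as K = Σ(ρt)_known − 3289 × (depth of known layers): K_1 = 3163.478 − 3289×3.46 = −8216.462; K_2 = 93468.6 − 3289×(1.52 + 34.2) = −24014.48.
Balance: K_1 − x×(3289 − 2813) = K_2, so x = (K_1 − K_2)/(3289 − 2813) = 15798/476 = 33.2 km.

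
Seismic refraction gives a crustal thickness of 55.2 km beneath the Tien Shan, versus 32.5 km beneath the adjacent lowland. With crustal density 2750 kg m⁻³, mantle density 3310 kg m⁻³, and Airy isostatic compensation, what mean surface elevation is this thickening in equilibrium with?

Excess crust Δ = 55.2 km − 32.5 km = 22.7 km, split between elevation h and root r with h + r = Δ.
Airy balance ρ_c h = (ρ_m − ρ_c) r gives r = h ρ_c/(ρ_m − ρ_c), so h (1 + ρ_c/(ρ_m − ρ_c)) = Δ, i.e. h = Δ (ρ_m − ρ_c)/ρ_m.
h = 22.7 km × 560/3310 = 3.84 km.

3.84 km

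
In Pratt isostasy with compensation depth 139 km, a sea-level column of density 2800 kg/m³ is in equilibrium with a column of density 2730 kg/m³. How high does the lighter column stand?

ρ_ref D = ρ (D + h) → h = D (ρ_ref − ρ)/ρ.
h = 139 km × (2800 − 2730)/2730 = 3.56 km.

3.56 km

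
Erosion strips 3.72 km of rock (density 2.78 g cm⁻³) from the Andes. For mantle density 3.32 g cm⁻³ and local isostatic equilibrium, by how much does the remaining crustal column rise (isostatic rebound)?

3.11 km

Unloading: uplift u = e ρ_c/ρ_m = 3.72 km × 2.78/3.32 = 3.11 km.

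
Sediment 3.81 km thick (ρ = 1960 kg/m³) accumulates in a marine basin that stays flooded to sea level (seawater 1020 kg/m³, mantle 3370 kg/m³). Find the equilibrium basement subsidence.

1.52 km

Submarine loading: the sediment displaces seawater, and the subsidence is in turn flooded, so s (ρ_m − ρ_w) = t (ρ_sed − ρ_w).
s = 3.81 km × (1960 − 1020) / (3370 − 1020) = 1.52 km.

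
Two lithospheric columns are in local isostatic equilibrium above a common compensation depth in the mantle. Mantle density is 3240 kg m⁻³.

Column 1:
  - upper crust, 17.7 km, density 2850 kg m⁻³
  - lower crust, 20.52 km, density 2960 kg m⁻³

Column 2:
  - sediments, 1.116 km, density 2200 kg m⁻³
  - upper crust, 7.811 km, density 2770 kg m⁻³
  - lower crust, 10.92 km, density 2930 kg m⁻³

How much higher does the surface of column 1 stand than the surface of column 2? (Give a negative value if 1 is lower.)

1.37 km

For any compensation level in the mantle, the mantle terms cancel and isostasy reduces to e = (Σt_1 − Σt_2) − (Σ(ρt)_1 − Σ(ρt)_2) / ρ_m.
Σt_1 = 38.22 km; Σt_2 = 19.847 km; Σ(ρt)_1 = 111184.2; Σ(ρt)_2 = 56087.27 (in km·kg m⁻³).
e = (38.22 − 19.847) − (111184.2 − 56087.27) / 3240 = 1.37 km.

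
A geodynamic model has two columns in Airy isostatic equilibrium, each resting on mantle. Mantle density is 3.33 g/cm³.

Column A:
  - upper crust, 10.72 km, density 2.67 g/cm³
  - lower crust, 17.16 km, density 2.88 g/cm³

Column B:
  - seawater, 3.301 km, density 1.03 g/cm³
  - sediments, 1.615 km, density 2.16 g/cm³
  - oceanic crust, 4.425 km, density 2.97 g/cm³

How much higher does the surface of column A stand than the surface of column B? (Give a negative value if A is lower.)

For any compensation level in the mantle, the mantle terms cancel and isostasy reduces to e = (Σt_A − Σt_B) − (Σ(ρt)_A − Σ(ρt)_B) / ρ_m.
Σt_A = 27.88 km; Σt_B = 9.341 km; Σ(ρt)_A = 78.0432; Σ(ρt)_B = 20.03068 (in km·g/cm³).
e = (27.88 − 9.341) − (78.0432 − 20.03068) / 3.33 = 1.12 km.

1.12 km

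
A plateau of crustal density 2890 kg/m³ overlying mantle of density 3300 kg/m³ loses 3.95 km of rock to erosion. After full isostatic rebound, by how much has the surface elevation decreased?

Rebound u = e ρ_c/ρ_m = 3.95 km × 2890/3300 = 3.459 km.
Net surface drop = e − u = 3.95 km − 3.459 km = e (ρ_m − ρ_c)/ρ_m = 0.491 km.

0.491 km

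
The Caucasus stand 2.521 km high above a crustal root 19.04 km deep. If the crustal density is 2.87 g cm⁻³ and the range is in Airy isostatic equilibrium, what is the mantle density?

3.25 g cm⁻³

Airy balance: ρ_c h = (ρ_m − ρ_c) r → ρ_m = ρ_c (1 + h/r).
ρ_m = 2.87 × (1 + 2.521 km/19.04 km) = 3.25 g cm⁻³.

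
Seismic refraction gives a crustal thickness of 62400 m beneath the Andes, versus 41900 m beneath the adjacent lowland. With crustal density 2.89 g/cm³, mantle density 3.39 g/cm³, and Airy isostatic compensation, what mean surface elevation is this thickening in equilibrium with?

Excess crust Δ = 62400 m − 41900 m = 20500 m, split between elevation h and root r with h + r = Δ.
Airy balance ρ_c h = (ρ_m − ρ_c) r gives r = h ρ_c/(ρ_m − ρ_c), so h (1 + ρ_c/(ρ_m − ρ_c)) = Δ, i.e. h = Δ (ρ_m − ρ_c)/ρ_m.
h = 20500 m × 0.5/3.39 = 3020 m.

3020 m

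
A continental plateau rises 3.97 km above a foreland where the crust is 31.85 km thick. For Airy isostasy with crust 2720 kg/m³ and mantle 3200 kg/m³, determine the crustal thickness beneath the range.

Root depth r = h ρ_c / (ρ_m − ρ_c) = 3.97 km × 2720 / 480 = 22.5 km.
Total thickness = T + h + r = 31.85 km + 3.97 km + 22.5 km = 58.3 km.

58.3 km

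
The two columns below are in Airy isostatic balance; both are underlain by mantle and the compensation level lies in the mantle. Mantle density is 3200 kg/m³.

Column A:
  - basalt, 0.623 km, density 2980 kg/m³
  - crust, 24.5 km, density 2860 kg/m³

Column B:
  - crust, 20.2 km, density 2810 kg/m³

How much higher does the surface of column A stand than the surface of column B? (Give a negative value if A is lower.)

0.184 km

For any compensation level in the mantle, the mantle terms cancel and isostasy reduces to e = (Σt_A − Σt_B) − (Σ(ρt)_A − Σ(ρt)_B) / ρ_m.
Σt_A = 25.123 km; Σt_B = 20.2 km; Σ(ρt)_A = 71926.54; Σ(ρt)_B = 56762 (in km·kg/m³).
e = (25.123 − 20.2) − (71926.54 − 56762) / 3200 = 0.184 km.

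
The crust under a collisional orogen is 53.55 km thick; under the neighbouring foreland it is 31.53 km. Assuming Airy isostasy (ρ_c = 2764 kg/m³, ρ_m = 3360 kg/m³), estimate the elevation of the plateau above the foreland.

Excess crust Δ = 53.55 km − 31.53 km = 22.02 km, split between elevation h and root r with h + r = Δ.
Airy balance ρ_c h = (ρ_m − ρ_c) r gives r = h ρ_c/(ρ_m − ρ_c), so h (1 + ρ_c/(ρ_m − ρ_c)) = Δ, i.e. h = Δ (ρ_m − ρ_c)/ρ_m.
h = 22.02 km × 596/3360 = 3.91 km.

3.91 km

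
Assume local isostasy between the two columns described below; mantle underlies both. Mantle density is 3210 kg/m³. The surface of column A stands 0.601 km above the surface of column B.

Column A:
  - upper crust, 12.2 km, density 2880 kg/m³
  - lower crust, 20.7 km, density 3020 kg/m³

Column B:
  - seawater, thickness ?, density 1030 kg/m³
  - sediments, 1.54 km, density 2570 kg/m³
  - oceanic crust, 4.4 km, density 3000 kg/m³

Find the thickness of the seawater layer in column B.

Take the compensation level at the base of the deeper column (depth z_c below the surface of column A) and equate Σ ρ_i t_i down to z_c; mantle fills any gap and the z_c terms cancel.
Column A: 12.2×2880 + 20.7×3020 + (z_c − 32.9)×3210
Column B: 0.601×0 + x×1030 + 1.54×2570 + 4.4×3000 + (z_c − 0.601 − 5.94 − x)×3210
The z_c×3210 term appears on both sides and cancels. Collect the known terms of each column as K = Σ(ρt)_known − 3210 × (depth of known layers): K_A = 97650 − 3210×32.9 = −7959; K_B = 17157.8 − 3210×(0.601 + 5.94) = −3838.81.
Balance: K_A = K_B − x×(3210 − 1030), so x = (K_B − K_A)/(3210 − 1030) = 4120.19/2180 = 1.89 km.

1.89 km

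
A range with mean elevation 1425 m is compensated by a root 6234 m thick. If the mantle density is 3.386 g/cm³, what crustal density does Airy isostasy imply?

2.76 g/cm³

ρ_c h = (ρ_m − ρ_c) r → ρ_c (h + r) = ρ_m r → ρ_c = ρ_m r / (h + r).
ρ_c = 3.386 × 6234 m / (1425 m + 6234 m) = 2.76 g/cm³.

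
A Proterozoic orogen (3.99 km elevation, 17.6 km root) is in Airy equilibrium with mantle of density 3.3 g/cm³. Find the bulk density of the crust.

ρ_c h = (ρ_m − ρ_c) r → ρ_c (h + r) = ρ_m r → ρ_c = ρ_m r / (h + r).
ρ_c = 3.3 × 17.6 km / (3.99 km + 17.6 km) = 2.69 g/cm³.

2.69 g/cm³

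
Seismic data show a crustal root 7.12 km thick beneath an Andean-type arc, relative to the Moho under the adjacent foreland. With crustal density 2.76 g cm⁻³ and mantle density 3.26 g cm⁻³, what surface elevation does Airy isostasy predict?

Balancing pressure at the compensation depth: ρ_c h = (ρ_m − ρ_c) r.
h = r (ρ_m − ρ_c) / ρ_c = 7.12 km × (3.26 − 2.76) / 2.76 = 1.29 km.

1.29 km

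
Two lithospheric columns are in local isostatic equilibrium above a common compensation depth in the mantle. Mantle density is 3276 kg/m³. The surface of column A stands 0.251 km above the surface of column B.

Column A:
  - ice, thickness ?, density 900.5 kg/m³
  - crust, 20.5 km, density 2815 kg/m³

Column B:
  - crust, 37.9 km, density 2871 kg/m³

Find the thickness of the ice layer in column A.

Take the compensation level at the base of the deeper column (depth z_c below the surface of column A) and equate Σ ρ_i t_i down to z_c; mantle fills any gap and the z_c terms cancel.
Column A: x×900.5 + 20.5×2815 + (z_c − 20.5 − x)×3276
Column B: 0.251×0 + 37.9×2871 + (z_c − 0.251 − 37.9)×3276
The z_c×3276 term appears on both sides and cancels. Collect the known terms of each column as K = Σ(ρt)_known − 3276 × (depth of known layers): K_A = 57707.5 − 3276×20.5 = −9450.5; K_B = 108810.9 − 3276×(0.251 + 37.9) = −16171.776.
Balance: K_A − x×(3276 − 900.5) = K_B, so x = (K_A − K_B)/(3276 − 900.5) = 6721.28/2375.5 = 2.83 km.

2.83 km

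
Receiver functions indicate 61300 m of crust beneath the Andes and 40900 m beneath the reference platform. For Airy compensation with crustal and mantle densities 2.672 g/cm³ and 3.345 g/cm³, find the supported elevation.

Excess crust Δ = 61300 m − 40900 m = 20400 m, split between elevation h and root r with h + r = Δ.
Airy balance ρ_c h = (ρ_m − ρ_c) r gives r = h ρ_c/(ρ_m − ρ_c), so h (1 + ρ_c/(ρ_m − ρ_c)) = Δ, i.e. h = Δ (ρ_m − ρ_c)/ρ_m.
h = 20400 m × 0.673/3.345 = 4100 m.

4100 m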